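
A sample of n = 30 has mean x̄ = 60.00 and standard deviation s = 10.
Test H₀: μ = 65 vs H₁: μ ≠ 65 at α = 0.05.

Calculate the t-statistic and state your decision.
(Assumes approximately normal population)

df = n - 1 = 29
SE = s/√n = 10/√30 = 1.8257
t = (x̄ - μ₀)/SE = (60.00 - 65)/1.8257 = -2.7387
Critical value: t_{0.025,29} = ±2.045
p-value ≈ 0.0104
Decision: reject H₀

Answer: t = -2.7387, reject H₀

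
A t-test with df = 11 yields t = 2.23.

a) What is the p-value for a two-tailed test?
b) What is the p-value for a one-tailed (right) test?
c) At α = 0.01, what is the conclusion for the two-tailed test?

Using t-distribution with df = 11:
a) Two-tailed: p = 2×P(T > 2.23) = 0.0475
b) One-tailed: p = P(T > 2.23) = 0.0238
c) 0.0475 ≥ 0.01, fail to reject H₀

Answer: a) 0.0475, b) 0.0238, c) fail to reject H₀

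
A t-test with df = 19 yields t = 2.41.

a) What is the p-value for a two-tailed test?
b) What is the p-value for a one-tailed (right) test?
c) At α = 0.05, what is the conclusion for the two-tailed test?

Using t-distribution with df = 19:
a) Two-tailed: p = 2×P(T > 2.41) = 0.0263
b) One-tailed: p = P(T > 2.41) = 0.0131
c) 0.0263 < 0.05, reject H₀

Answer: a) 0.0263, b) 0.0131, c) reject H₀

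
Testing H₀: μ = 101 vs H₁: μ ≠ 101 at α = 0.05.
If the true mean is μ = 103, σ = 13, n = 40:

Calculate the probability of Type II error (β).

SE = σ/√n = 13/√40 = 2.0555
Critical values: μ₀ ± z_0.025×SE = 101 ± 1.960×2.0555
Acceptance region: (96.9712, 105.0288)
Under H₁ (μ = 103): z_high = (105.0288 - 103)/2.0555 = 0.9870, z_low = (96.9712 - 103)/2.0555 = -2.9330
β = P(not reject | H₁) = Φ(0.9870) - Φ(-2.9330) ≈ 0.8365

Answer: β ≈ 0.8365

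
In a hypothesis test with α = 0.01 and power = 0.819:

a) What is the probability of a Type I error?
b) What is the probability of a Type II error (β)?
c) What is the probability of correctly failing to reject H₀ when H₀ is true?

Answer: a) 0.01, b) 0.181, c) 0.99

Derivation:
a) Type I error probability = α = 0.01
b) Power = P(reject H₀ | H₁ true) = 1 - β = 0.819, so Type II error probability = β = 1 - Power = 0.181
c) P(fail to reject H₀ | H₀ true) = 1 - α = 0.99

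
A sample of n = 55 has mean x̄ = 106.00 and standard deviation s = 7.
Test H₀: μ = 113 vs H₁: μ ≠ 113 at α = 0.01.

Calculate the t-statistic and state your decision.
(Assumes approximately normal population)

df = n - 1 = 54
SE = s/√n = 7/√55 = 0.9439
t = (x̄ - μ₀)/SE = (106.00 - 113)/0.9439 = -7.4160
Critical value: t_{0.005,54} = ±2.670
p-value < 0.0001
Decision: reject H₀

Answer: t = -7.4160, reject H₀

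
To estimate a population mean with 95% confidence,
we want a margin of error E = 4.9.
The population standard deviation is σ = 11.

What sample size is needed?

Answer: n = 20

Derivation:
z_0.025 = 1.960
n = (z×σ/E)² = (1.960×11/4.9)²
n = 19.3600
Round up: n = 20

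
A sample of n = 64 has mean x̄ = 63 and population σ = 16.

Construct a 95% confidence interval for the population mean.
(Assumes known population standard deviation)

Confidence level: 95%, α = 0.05
z_0.025 = 1.960
SE = σ/√n = 16/√64 = 2.0000
Margin of error = 1.960 × 2.0000 = 3.9200
CI: x̄ ± margin = 63 ± 3.9200
CI: (59.0800, 66.9200)

Answer: (59.0800, 66.9200)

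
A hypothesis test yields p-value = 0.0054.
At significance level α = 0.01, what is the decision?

Answer: reject H₀

Derivation:
Compare p-value to α:
0.0054 < 0.01
Decision: reject H₀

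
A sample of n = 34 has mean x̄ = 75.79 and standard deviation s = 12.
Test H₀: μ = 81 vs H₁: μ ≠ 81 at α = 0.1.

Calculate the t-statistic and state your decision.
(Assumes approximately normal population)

df = n - 1 = 33
SE = s/√n = 12/√34 = 2.0580
t = (x̄ - μ₀)/SE = (75.79 - 81)/2.0580 = -2.5316
Critical value: t_{0.05,33} = ±1.692
p-value ≈ 0.0163
Decision: reject H₀

Answer: t = -2.5316, reject H₀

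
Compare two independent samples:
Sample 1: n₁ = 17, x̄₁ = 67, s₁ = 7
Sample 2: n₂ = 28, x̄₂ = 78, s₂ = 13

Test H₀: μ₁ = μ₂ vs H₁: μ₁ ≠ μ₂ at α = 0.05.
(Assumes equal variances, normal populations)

Answer: t = -3.2082, reject H₀

Derivation:
Pooled variance: s²_p = [16×7² + 27×13²]/(43) = 124.3488
s_p = 11.1512
SE = s_p×√(1/n₁ + 1/n₂) = 11.1512×√(1/17 + 1/28) = 3.4287
t = (x̄₁ - x̄₂)/SE = (67 - 78)/3.4287 = -3.2082
df = 43, t-critical = ±2.017
Decision: reject H₀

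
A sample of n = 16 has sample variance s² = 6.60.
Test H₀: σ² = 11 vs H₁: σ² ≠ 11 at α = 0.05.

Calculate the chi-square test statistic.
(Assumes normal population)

Answer: χ² = 9.0000, fail to reject H₀

Derivation:
df = n - 1 = 15
χ² = (n-1)s²/σ₀² = 15×6.60/11 = 9.0000
Critical values: χ²_{0.975,15} = 6.262, χ²_{0.025,15} = 27.488
Rejection region: χ² < 6.262 or χ² > 27.488
Decision: fail to reject H₀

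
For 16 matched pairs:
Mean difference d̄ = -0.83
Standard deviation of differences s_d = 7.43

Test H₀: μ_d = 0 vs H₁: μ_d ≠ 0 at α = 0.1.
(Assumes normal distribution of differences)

Answer: t = -0.4468, fail to reject H₀

Derivation:
df = n - 1 = 15
SE = s_d/√n = 7.43/√16 = 1.8575
t = d̄/SE = -0.83/1.8575 = -0.4468
Critical value: t_{0.05,15} = ±1.753
p-value ≈ 0.6614
Decision: fail to reject H₀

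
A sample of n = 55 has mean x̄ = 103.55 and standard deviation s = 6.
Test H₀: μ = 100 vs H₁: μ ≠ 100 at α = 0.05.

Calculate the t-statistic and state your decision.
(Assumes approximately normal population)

Answer: t = 4.3881, reject H₀

Derivation:
df = n - 1 = 54
SE = s/√n = 6/√55 = 0.8090
t = (x̄ - μ₀)/SE = (103.55 - 100)/0.8090 = 4.3881
Critical value: t_{0.025,54} = ±2.005
p-value ≈ 0.0001
Decision: reject H₀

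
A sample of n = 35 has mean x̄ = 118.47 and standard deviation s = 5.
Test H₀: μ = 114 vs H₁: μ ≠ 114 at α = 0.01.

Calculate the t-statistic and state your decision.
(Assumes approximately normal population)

Answer: t = 5.2887, reject H₀

Derivation:
df = n - 1 = 34
SE = s/√n = 5/√35 = 0.8452
t = (x̄ - μ₀)/SE = (118.47 - 114)/0.8452 = 5.2887
Critical value: t_{0.005,34} = ±2.728
p-value < 0.0001
Decision: reject H₀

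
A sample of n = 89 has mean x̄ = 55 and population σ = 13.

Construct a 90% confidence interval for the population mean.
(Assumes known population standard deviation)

Answer: (52.7332, 57.2668)

Derivation:
Confidence level: 90%, α = 0.1
z_0.05 = 1.645
SE = σ/√n = 13/√89 = 1.3780
Margin of error = 1.645 × 1.3780 = 2.2668
CI: x̄ ± margin = 55 ± 2.2668
CI: (52.7332, 57.2668)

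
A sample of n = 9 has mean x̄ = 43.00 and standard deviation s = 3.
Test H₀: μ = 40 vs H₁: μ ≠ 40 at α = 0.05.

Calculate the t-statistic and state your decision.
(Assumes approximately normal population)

df = n - 1 = 8
SE = s/√n = 3/√9 = 1.0000
t = (x̄ - μ₀)/SE = (43.00 - 40)/1.0000 = 3.0000
Critical value: t_{0.025,8} = ±2.306
p-value ≈ 0.0171
Decision: reject H₀

Answer: t = 3.0000, reject H₀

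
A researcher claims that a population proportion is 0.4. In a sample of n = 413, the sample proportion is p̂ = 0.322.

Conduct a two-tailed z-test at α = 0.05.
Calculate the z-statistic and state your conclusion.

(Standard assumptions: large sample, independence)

H₀: p = 0.4, H₁: p ≠ 0.4
Standard error: SE = √(p₀(1-p₀)/n) = √(0.4×0.6/413) = 0.024106
z-statistic: z = (p̂ - p₀)/SE = (0.322 - 0.4)/0.024106 = -3.2357
Critical value: z_0.025 = ±1.960
p-value = 0.0012
Decision: reject H₀ at α = 0.05

Answer: z = -3.2357, reject H₀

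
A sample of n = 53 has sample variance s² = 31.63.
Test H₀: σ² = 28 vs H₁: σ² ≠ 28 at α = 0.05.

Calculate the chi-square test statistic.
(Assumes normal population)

Answer: χ² = 58.7414, fail to reject H₀

Derivation:
df = n - 1 = 52
χ² = (n-1)s²/σ₀² = 52×31.63/28 = 58.7414
Critical values: χ²_{0.975,52} = 33.968, χ²_{0.025,52} = 73.810
Rejection region: χ² < 33.968 or χ² > 73.810
Decision: fail to reject H₀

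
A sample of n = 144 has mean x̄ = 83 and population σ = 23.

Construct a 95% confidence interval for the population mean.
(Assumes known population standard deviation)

Confidence level: 95%, α = 0.05
z_0.025 = 1.960
SE = σ/√n = 23/√144 = 1.9167
Margin of error = 1.960 × 1.9167 = 3.7567
CI: x̄ ± margin = 83 ± 3.7567
CI: (79.2433, 86.7567)

Answer: (79.2433, 86.7567)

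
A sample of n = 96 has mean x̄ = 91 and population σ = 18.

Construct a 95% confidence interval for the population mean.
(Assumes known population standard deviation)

Answer: (87.3993, 94.6007)

Derivation:
Confidence level: 95%, α = 0.05
z_0.025 = 1.960
SE = σ/√n = 18/√96 = 1.8371
Margin of error = 1.960 × 1.8371 = 3.6007
CI: x̄ ± margin = 91 ± 3.6007
CI: (87.3993, 94.6007)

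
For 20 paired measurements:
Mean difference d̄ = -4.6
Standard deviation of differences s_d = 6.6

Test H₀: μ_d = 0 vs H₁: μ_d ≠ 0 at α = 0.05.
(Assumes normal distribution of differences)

df = n - 1 = 19
SE = s_d/√n = 6.6/√20 = 1.4758
t = d̄/SE = -4.6/1.4758 = -3.1170
Critical value: t_{0.025,19} = ±2.093
p-value ≈ 0.0057
Decision: reject H₀

Answer: t = -3.1170, reject H₀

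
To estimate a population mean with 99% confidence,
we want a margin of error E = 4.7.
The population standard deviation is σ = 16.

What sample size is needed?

z_0.005 = 2.576
n = (z×σ/E)² = (2.576×16/4.7)²
n = 76.9017
Round up: n = 77

Answer: n = 77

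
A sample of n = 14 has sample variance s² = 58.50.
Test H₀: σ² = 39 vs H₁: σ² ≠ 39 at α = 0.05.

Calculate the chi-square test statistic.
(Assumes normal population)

df = n - 1 = 13
χ² = (n-1)s²/σ₀² = 13×58.50/39 = 19.5000
Critical values: χ²_{0.975,13} = 5.009, χ²_{0.025,13} = 24.736
Rejection region: χ² < 5.009 or χ² > 24.736
Decision: fail to reject H₀

Answer: χ² = 19.5000, fail to reject H₀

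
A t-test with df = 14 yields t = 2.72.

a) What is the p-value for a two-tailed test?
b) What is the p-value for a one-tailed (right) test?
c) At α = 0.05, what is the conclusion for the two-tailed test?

Using t-distribution with df = 14:
a) Two-tailed: p = 2×P(T > 2.72) = 0.0166
b) One-tailed: p = P(T > 2.72) = 0.0083
c) 0.0166 < 0.05, reject H₀

Answer: a) 0.0166, b) 0.0083, c) reject H₀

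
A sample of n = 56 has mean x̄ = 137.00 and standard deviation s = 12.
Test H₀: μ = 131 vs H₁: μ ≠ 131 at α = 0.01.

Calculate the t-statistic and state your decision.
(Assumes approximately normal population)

Answer: t = 3.7416, reject H₀

Derivation:
df = n - 1 = 55
SE = s/√n = 12/√56 = 1.6036
t = (x̄ - μ₀)/SE = (137.00 - 131)/1.6036 = 3.7416
Critical value: t_{0.005,55} = ±2.668
p-value ≈ 0.0004
Decision: reject H₀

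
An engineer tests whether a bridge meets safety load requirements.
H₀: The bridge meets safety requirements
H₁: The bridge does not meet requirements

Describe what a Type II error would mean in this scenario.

Answer: Declaring an unsafe bridge to be safe

Derivation:
Type I error (α): Rejecting H₀ when H₀ is true
Type II error (β): Failing to reject H₀ when H₁ is true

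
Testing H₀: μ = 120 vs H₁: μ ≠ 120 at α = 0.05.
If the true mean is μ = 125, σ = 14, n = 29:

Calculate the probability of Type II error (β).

Answer: β ≈ 0.5146

Derivation:
SE = σ/√n = 14/√29 = 2.5997
Critical values: μ₀ ± z_0.025×SE = 120 ± 1.960×2.5997
Acceptance region: (114.9046, 125.0954)
Under H₁ (μ = 125): z_high = (125.0954 - 125)/2.5997 = 0.0367, z_low = (114.9046 - 125)/2.5997 = -3.8833
β = P(not reject | H₁) = Φ(0.0367) - Φ(-3.8833) ≈ 0.5146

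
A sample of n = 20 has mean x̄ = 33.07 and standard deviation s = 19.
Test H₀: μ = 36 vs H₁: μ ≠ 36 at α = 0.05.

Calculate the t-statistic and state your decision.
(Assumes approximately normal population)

Answer: t = -0.6897, fail to reject H₀

Derivation:
df = n - 1 = 19
SE = s/√n = 19/√20 = 4.2485
t = (x̄ - μ₀)/SE = (33.07 - 36)/4.2485 = -0.6897
Critical value: t_{0.025,19} = ±2.093
p-value ≈ 0.4987
Decision: fail to reject H₀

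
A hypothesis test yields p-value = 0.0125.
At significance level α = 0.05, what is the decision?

Answer: reject H₀

Derivation:
Compare p-value to α:
0.0125 < 0.05
Decision: reject H₀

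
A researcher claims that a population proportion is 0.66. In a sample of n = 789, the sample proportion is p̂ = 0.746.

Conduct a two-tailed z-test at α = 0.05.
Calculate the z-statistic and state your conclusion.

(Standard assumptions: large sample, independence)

Answer: z = 5.0996, reject H₀

Derivation:
H₀: p = 0.66, H₁: p ≠ 0.66
Standard error: SE = √(p₀(1-p₀)/n) = √(0.66×0.34/789) = 0.016864
z-statistic: z = (p̂ - p₀)/SE = (0.746 - 0.66)/0.016864 = 5.0996
Critical value: z_0.025 = ±1.960
p-value < 0.0001
Decision: reject H₀ at α = 0.05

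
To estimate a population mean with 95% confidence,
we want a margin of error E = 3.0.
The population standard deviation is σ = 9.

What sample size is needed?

Answer: n = 35

Derivation:
z_0.025 = 1.960
n = (z×σ/E)² = (1.960×9/3.0)²
n = 34.5744
Round up: n = 35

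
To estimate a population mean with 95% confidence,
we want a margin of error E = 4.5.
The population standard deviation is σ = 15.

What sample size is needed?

Answer: n = 43

Derivation:
z_0.025 = 1.960
n = (z×σ/E)² = (1.960×15/4.5)²
n = 42.6844
Round up: n = 43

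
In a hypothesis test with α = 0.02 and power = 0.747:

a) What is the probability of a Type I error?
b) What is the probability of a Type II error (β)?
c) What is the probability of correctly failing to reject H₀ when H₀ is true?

Answer: a) 0.02, b) 0.253, c) 0.98

Derivation:
a) Type I error probability = α = 0.02
b) Power = P(reject H₀ | H₁ true) = 1 - β = 0.747, so Type II error probability = β = 1 - Power = 0.253
c) P(fail to reject H₀ | H₀ true) = 1 - α = 0.98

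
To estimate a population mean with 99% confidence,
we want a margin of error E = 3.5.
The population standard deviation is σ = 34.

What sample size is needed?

z_0.005 = 2.576
n = (z×σ/E)² = (2.576×34/3.5)²
n = 626.2006
Round up: n = 627

Answer: n = 627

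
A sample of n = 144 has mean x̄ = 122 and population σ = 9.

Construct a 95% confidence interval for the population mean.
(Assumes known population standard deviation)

Answer: (120.5300, 123.4700)

Derivation:
Confidence level: 95%, α = 0.05
z_0.025 = 1.960
SE = σ/√n = 9/√144 = 0.7500
Margin of error = 1.960 × 0.7500 = 1.4700
CI: x̄ ± margin = 122 ± 1.4700
CI: (120.5300, 123.4700)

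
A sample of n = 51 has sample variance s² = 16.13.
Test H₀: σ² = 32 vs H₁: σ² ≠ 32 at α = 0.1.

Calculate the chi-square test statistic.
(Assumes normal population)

Answer: χ² = 25.2031, reject H₀

Derivation:
df = n - 1 = 50
χ² = (n-1)s²/σ₀² = 50×16.13/32 = 25.2031
Critical values: χ²_{0.95,50} = 34.764, χ²_{0.05,50} = 67.505
Rejection region: χ² < 34.764 or χ² > 67.505
Decision: reject H₀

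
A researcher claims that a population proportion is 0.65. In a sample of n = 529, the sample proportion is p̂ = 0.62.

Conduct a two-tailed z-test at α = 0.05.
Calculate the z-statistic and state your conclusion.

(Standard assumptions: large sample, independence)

H₀: p = 0.65, H₁: p ≠ 0.65
Standard error: SE = √(p₀(1-p₀)/n) = √(0.65×0.35/529) = 0.020738
z-statistic: z = (p̂ - p₀)/SE = (0.62 - 0.65)/0.020738 = -1.4466
Critical value: z_0.025 = ±1.960
p-value = 0.1480
Decision: fail to reject H₀ at α = 0.05

Answer: z = -1.4466, fail to reject H₀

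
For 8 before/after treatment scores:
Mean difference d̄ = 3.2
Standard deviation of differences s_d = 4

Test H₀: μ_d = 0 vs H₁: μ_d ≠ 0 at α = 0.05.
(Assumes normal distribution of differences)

Answer: t = 2.2628, fail to reject H₀

Derivation:
df = n - 1 = 7
SE = s_d/√n = 4/√8 = 1.4142
t = d̄/SE = 3.2/1.4142 = 2.2628
Critical value: t_{0.025,7} = ±2.365
p-value ≈ 0.0581
Decision: fail to reject H₀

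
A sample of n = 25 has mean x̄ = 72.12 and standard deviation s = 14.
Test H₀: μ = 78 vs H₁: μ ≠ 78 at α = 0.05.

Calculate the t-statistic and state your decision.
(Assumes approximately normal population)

df = n - 1 = 24
SE = s/√n = 14/√25 = 2.8000
t = (x̄ - μ₀)/SE = (72.12 - 78)/2.8000 = -2.1000
Critical value: t_{0.025,24} = ±2.064
p-value ≈ 0.0464
Decision: reject H₀

Answer: t = -2.1000, reject H₀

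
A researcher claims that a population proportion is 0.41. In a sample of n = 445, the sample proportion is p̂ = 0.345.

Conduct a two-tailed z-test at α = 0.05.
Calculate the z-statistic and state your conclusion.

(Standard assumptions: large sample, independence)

Answer: z = -2.7879, reject H₀

Derivation:
H₀: p = 0.41, H₁: p ≠ 0.41
Standard error: SE = √(p₀(1-p₀)/n) = √(0.41×0.59/445) = 0.023315
z-statistic: z = (p̂ - p₀)/SE = (0.345 - 0.41)/0.023315 = -2.7879
Critical value: z_0.025 = ±1.960
p-value = 0.0053
Decision: reject H₀ at α = 0.05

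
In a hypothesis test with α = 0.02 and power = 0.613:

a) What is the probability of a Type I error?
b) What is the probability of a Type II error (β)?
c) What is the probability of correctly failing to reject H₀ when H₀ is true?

a) Type I error probability = α = 0.02
b) Power = P(reject H₀ | H₁ true) = 1 - β = 0.613, so Type II error probability = β = 1 - Power = 0.387
c) P(fail to reject H₀ | H₀ true) = 1 - α = 0.98

Answer: a) 0.02, b) 0.387, c) 0.98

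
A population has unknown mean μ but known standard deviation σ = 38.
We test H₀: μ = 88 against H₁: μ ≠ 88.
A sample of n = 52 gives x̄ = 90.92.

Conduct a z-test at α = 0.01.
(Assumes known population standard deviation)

Answer: z = 0.5541, fail to reject H₀

Derivation:
Standard error: SE = σ/√n = 38/√52 = 5.2697
z-statistic: z = (x̄ - μ₀)/SE = (90.92 - 88)/5.2697 = 0.5541
Critical value: ±2.576
p-value = 0.5795
Decision: fail to reject H₀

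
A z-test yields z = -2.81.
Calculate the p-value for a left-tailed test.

For z = -2.81:
p = P(Z < -2.81) = Φ(-2.81) = 0.0025

Answer: p-value ≈ 0.0025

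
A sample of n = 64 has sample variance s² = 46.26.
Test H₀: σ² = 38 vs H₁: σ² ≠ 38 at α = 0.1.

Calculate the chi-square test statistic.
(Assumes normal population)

df = n - 1 = 63
χ² = (n-1)s²/σ₀² = 63×46.26/38 = 76.6942
Critical values: χ²_{0.95,63} = 45.741, χ²_{0.05,63} = 82.529
Rejection region: χ² < 45.741 or χ² > 82.529
Decision: fail to reject H₀

Answer: χ² = 76.6942, fail to reject H₀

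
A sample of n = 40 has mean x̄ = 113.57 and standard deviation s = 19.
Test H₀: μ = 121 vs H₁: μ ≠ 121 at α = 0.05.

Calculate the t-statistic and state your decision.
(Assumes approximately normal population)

Answer: t = -2.4732, reject H₀

Derivation:
df = n - 1 = 39
SE = s/√n = 19/√40 = 3.0042
t = (x̄ - μ₀)/SE = (113.57 - 121)/3.0042 = -2.4732
Critical value: t_{0.025,39} = ±2.023
p-value ≈ 0.0179
Decision: reject H₀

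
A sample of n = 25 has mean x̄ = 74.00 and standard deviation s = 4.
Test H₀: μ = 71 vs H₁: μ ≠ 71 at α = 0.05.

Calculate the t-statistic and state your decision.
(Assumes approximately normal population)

df = n - 1 = 24
SE = s/√n = 4/√25 = 0.8000
t = (x̄ - μ₀)/SE = (74.00 - 71)/0.8000 = 3.7500
Critical value: t_{0.025,24} = ±2.064
p-value ≈ 0.0010
Decision: reject H₀

Answer: t = 3.7500, reject H₀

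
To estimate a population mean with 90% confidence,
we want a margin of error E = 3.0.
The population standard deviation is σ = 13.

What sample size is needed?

z_0.05 = 1.645
n = (z×σ/E)² = (1.645×13/3.0)²
n = 50.8131
Round up: n = 51

Answer: n = 51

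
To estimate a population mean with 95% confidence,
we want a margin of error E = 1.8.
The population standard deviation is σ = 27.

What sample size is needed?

Answer: n = 865

Derivation:
z_0.025 = 1.960
n = (z×σ/E)² = (1.960×27/1.8)²
n = 864.3600
Round up: n = 865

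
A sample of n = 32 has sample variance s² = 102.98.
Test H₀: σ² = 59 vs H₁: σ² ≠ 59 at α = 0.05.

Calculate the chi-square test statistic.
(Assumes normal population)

Answer: χ² = 54.1081, reject H₀

Derivation:
df = n - 1 = 31
χ² = (n-1)s²/σ₀² = 31×102.98/59 = 54.1081
Critical values: χ²_{0.975,31} = 17.539, χ²_{0.025,31} = 48.232
Rejection region: χ² < 17.539 or χ² > 48.232
Decision: reject H₀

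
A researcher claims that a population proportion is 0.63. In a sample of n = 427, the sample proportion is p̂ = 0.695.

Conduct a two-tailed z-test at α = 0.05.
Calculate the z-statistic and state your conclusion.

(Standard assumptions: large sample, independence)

Answer: z = 2.7819, reject H₀

Derivation:
H₀: p = 0.63, H₁: p ≠ 0.63
Standard error: SE = √(p₀(1-p₀)/n) = √(0.63×0.37/427) = 0.023365
z-statistic: z = (p̂ - p₀)/SE = (0.695 - 0.63)/0.023365 = 2.7819
Critical value: z_0.025 = ±1.960
p-value = 0.0054
Decision: reject H₀ at α = 0.05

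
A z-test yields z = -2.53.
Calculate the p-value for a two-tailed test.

For z = -2.53:
p = 2×P(Z > |-2.53|) = 2×(1 - Φ(2.53)) = 0.0114

Answer: p-value ≈ 0.0114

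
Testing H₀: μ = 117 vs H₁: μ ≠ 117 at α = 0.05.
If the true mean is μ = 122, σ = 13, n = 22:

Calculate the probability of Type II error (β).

Answer: β ≈ 0.5619

Derivation:
SE = σ/√n = 13/√22 = 2.7716
Critical values: μ₀ ± z_0.025×SE = 117 ± 1.960×2.7716
Acceptance region: (111.5677, 122.4323)
Under H₁ (μ = 122): z_high = (122.4323 - 122)/2.7716 = 0.1560, z_low = (111.5677 - 122)/2.7716 = -3.7640
β = P(not reject | H₁) = Φ(0.1560) - Φ(-3.7640) ≈ 0.5619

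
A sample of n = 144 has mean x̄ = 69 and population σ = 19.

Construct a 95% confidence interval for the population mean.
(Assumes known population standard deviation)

Confidence level: 95%, α = 0.05
z_0.025 = 1.960
SE = σ/√n = 19/√144 = 1.5833
Margin of error = 1.960 × 1.5833 = 3.1033
CI: x̄ ± margin = 69 ± 3.1033
CI: (65.8967, 72.1033)

Answer: (65.8967, 72.1033)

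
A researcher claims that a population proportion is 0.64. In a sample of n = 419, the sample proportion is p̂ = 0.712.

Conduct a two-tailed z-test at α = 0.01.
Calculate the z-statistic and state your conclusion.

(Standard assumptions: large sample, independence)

Answer: z = 3.0704, reject H₀

Derivation:
H₀: p = 0.64, H₁: p ≠ 0.64
Standard error: SE = √(p₀(1-p₀)/n) = √(0.64×0.36/419) = 0.023450
z-statistic: z = (p̂ - p₀)/SE = (0.712 - 0.64)/0.023450 = 3.0704
Critical value: z_0.005 = ±2.576
p-value = 0.0021
Decision: reject H₀ at α = 0.01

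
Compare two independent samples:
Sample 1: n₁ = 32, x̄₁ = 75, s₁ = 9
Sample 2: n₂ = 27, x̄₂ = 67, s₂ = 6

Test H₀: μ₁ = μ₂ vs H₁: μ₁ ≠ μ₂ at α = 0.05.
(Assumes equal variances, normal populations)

Pooled variance: s²_p = [31×9² + 26×6²]/(57) = 60.4737
s_p = 7.7765
SE = s_p×√(1/n₁ + 1/n₂) = 7.7765×√(1/32 + 1/27) = 2.0321
t = (x̄₁ - x̄₂)/SE = (75 - 67)/2.0321 = 3.9368
df = 57, t-critical = ±2.002
Decision: reject H₀

Answer: t = 3.9368, reject H₀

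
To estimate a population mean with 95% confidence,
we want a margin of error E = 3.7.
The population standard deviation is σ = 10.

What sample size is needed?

Answer: n = 29

Derivation:
z_0.025 = 1.960
n = (z×σ/E)² = (1.960×10/3.7)²
n = 28.0614
Round up: n = 29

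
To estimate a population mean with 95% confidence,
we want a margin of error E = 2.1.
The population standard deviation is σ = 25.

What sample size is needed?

z_0.025 = 1.960
n = (z×σ/E)² = (1.960×25/2.1)²
n = 544.4444
Round up: n = 545

Answer: n = 545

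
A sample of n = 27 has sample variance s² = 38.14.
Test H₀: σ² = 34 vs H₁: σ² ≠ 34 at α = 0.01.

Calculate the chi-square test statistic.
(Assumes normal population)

Answer: χ² = 29.1659, fail to reject H₀

Derivation:
df = n - 1 = 26
χ² = (n-1)s²/σ₀² = 26×38.14/34 = 29.1659
Critical values: χ²_{0.995,26} = 11.160, χ²_{0.005,26} = 48.290
Rejection region: χ² < 11.160 or χ² > 48.290
Decision: fail to reject H₀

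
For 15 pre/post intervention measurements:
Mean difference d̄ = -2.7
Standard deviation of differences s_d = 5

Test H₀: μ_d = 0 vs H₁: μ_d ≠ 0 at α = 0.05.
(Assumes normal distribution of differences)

df = n - 1 = 14
SE = s_d/√n = 5/√15 = 1.2910
t = d̄/SE = -2.7/1.2910 = -2.0914
Critical value: t_{0.025,14} = ±2.145
p-value ≈ 0.0552
Decision: fail to reject H₀

Answer: t = -2.0914, fail to reject H₀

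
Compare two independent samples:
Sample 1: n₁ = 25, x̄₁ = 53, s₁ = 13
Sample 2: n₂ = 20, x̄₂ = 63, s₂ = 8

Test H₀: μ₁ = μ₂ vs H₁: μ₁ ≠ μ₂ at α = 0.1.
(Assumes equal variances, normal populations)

Pooled variance: s²_p = [24×13² + 19×8²]/(43) = 122.6047
s_p = 11.0727
SE = s_p×√(1/n₁ + 1/n₂) = 11.0727×√(1/25 + 1/20) = 3.3218
t = (x̄₁ - x̄₂)/SE = (53 - 63)/3.3218 = -3.0104
df = 43, t-critical = ±1.681
Decision: reject H₀

Answer: t = -3.0104, reject H₀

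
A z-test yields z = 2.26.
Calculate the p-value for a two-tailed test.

For z = 2.26:
p = 2×P(Z > |2.26|) = 2×(1 - Φ(2.26)) = 0.0238

Answer: p-value ≈ 0.0238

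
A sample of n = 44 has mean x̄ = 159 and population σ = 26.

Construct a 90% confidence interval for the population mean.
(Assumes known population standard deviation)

Answer: (152.5523, 165.4477)

Derivation:
Confidence level: 90%, α = 0.1
z_0.05 = 1.645
SE = σ/√n = 26/√44 = 3.9196
Margin of error = 1.645 × 3.9196 = 6.4477
CI: x̄ ± margin = 159 ± 6.4477
CI: (152.5523, 165.4477)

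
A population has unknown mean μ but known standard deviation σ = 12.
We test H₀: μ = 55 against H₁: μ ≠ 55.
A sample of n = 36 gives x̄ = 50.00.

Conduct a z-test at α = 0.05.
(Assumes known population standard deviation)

Answer: z = -2.5000, reject H₀

Derivation:
Standard error: SE = σ/√n = 12/√36 = 2.0000
z-statistic: z = (x̄ - μ₀)/SE = (50.00 - 55)/2.0000 = -2.5000
Critical value: ±1.960
p-value = 0.0124
Decision: reject H₀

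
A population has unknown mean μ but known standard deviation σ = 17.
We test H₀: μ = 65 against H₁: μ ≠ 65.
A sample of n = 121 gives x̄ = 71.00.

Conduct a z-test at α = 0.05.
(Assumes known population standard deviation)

Answer: z = 3.8822, reject H₀

Derivation:
Standard error: SE = σ/√n = 17/√121 = 1.5455
z-statistic: z = (x̄ - μ₀)/SE = (71.00 - 65)/1.5455 = 3.8822
Critical value: ±1.960
p-value = 0.0001
Decision: reject H₀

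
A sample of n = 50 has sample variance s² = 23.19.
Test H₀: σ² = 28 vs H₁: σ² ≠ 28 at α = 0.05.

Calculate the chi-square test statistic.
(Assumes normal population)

df = n - 1 = 49
χ² = (n-1)s²/σ₀² = 49×23.19/28 = 40.5825
Critical values: χ²_{0.975,49} = 31.555, χ²_{0.025,49} = 70.222
Rejection region: χ² < 31.555 or χ² > 70.222
Decision: fail to reject H₀

Answer: χ² = 40.5825, fail to reject H₀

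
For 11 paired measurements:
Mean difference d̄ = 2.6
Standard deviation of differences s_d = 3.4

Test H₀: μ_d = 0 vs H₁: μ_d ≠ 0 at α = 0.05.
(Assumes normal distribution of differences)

df = n - 1 = 10
SE = s_d/√n = 3.4/√11 = 1.0251
t = d̄/SE = 2.6/1.0251 = 2.5363
Critical value: t_{0.025,10} = ±2.228
p-value ≈ 0.0296
Decision: reject H₀

Answer: t = 2.5363, reject H₀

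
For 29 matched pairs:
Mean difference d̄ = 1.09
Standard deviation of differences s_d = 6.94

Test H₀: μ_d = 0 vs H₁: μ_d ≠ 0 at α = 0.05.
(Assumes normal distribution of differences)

df = n - 1 = 28
SE = s_d/√n = 6.94/√29 = 1.2887
t = d̄/SE = 1.09/1.2887 = 0.8458
Critical value: t_{0.025,28} = ±2.048
p-value ≈ 0.4048
Decision: fail to reject H₀

Answer: t = 0.8458, fail to reject H₀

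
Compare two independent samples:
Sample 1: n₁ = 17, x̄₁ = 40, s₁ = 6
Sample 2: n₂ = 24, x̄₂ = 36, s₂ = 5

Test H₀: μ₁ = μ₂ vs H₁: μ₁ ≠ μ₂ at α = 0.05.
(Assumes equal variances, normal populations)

Answer: t = 2.3227, reject H₀

Derivation:
Pooled variance: s²_p = [16×6² + 23×5²]/(39) = 29.5128
s_p = 5.4326
SE = s_p×√(1/n₁ + 1/n₂) = 5.4326×√(1/17 + 1/24) = 1.7221
t = (x̄₁ - x̄₂)/SE = (40 - 36)/1.7221 = 2.3227
df = 39, t-critical = ±2.023
Decision: reject H₀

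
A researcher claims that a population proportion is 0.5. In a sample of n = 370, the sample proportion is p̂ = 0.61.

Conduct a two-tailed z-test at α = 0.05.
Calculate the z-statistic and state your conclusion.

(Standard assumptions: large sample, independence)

H₀: p = 0.5, H₁: p ≠ 0.5
Standard error: SE = √(p₀(1-p₀)/n) = √(0.5×0.5/370) = 0.025994
z-statistic: z = (p̂ - p₀)/SE = (0.61 - 0.5)/0.025994 = 4.2317
Critical value: z_0.025 = ±1.960
p-value < 0.0001
Decision: reject H₀ at α = 0.05

Answer: z = 4.2317, reject H₀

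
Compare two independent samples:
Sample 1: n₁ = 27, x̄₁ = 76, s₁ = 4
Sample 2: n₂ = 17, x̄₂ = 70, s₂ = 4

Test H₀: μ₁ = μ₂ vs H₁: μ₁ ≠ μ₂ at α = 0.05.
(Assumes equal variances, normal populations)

Pooled variance: s²_p = [26×4² + 16×4²]/(42) = 16.0000
s_p = 4.0000
SE = s_p×√(1/n₁ + 1/n₂) = 4.0000×√(1/27 + 1/17) = 1.2385
t = (x̄₁ - x̄₂)/SE = (76 - 70)/1.2385 = 4.8446
df = 42, t-critical = ±2.018
Decision: reject H₀

Answer: t = 4.8446, reject H₀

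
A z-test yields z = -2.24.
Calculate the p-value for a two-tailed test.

Answer: p-value ≈ 0.0251

Derivation:
For z = -2.24:
p = 2×P(Z > |-2.24|) = 2×(1 - Φ(2.24)) = 0.0251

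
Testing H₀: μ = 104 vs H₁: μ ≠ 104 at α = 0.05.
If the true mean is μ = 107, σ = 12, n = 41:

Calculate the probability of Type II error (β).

Answer: β ≈ 0.6401

Derivation:
SE = σ/√n = 12/√41 = 1.8741
Critical values: μ₀ ± z_0.025×SE = 104 ± 1.960×1.8741
Acceptance region: (100.3268, 107.6732)
Under H₁ (μ = 107): z_high = (107.6732 - 107)/1.8741 = 0.3592, z_low = (100.3268 - 107)/1.8741 = -3.5607
β = P(not reject | H₁) = Φ(0.3592) - Φ(-3.5607) ≈ 0.6401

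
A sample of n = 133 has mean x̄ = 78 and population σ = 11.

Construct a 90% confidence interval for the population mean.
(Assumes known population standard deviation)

Answer: (76.4310, 79.5690)

Derivation:
Confidence level: 90%, α = 0.1
z_0.05 = 1.645
SE = σ/√n = 11/√133 = 0.9538
Margin of error = 1.645 × 0.9538 = 1.5690
CI: x̄ ± margin = 78 ± 1.5690
CI: (76.4310, 79.5690)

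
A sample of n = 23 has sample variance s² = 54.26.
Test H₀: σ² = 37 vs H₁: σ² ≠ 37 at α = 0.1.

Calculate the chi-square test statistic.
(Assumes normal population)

Answer: χ² = 32.2627, fail to reject H₀

Derivation:
df = n - 1 = 22
χ² = (n-1)s²/σ₀² = 22×54.26/37 = 32.2627
Critical values: χ²_{0.95,22} = 12.338, χ²_{0.05,22} = 33.924
Rejection region: χ² < 12.338 or χ² > 33.924
Decision: fail to reject H₀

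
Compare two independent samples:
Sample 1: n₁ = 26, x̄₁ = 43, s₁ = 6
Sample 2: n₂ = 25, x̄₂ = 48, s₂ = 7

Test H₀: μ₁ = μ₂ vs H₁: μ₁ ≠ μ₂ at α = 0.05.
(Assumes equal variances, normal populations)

Pooled variance: s²_p = [25×6² + 24×7²]/(49) = 42.3673
s_p = 6.5090
SE = s_p×√(1/n₁ + 1/n₂) = 6.5090×√(1/26 + 1/25) = 1.8232
t = (x̄₁ - x̄₂)/SE = (43 - 48)/1.8232 = -2.7424
df = 49, t-critical = ±2.010
Decision: reject H₀

Answer: t = -2.7424, reject H₀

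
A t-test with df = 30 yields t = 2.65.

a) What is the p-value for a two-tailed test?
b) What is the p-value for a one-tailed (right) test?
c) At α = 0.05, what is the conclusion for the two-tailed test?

Answer: a) 0.0127, b) 0.0064, c) reject H₀

Derivation:
Using t-distribution with df = 30:
a) Two-tailed: p = 2×P(T > 2.65) = 0.0127
b) One-tailed: p = P(T > 2.65) = 0.0064
c) 0.0127 < 0.05, reject H₀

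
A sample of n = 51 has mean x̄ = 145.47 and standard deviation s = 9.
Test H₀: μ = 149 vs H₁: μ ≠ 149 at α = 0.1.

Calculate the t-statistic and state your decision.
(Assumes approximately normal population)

df = n - 1 = 50
SE = s/√n = 9/√51 = 1.2603
t = (x̄ - μ₀)/SE = (145.47 - 149)/1.2603 = -2.8009
Critical value: t_{0.05,50} = ±1.676
p-value ≈ 0.0072
Decision: reject H₀

Answer: t = -2.8009, reject H₀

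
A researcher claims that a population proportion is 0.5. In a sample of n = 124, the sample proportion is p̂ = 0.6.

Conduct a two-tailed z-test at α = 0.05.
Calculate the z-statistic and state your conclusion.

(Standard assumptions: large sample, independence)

Answer: z = 2.2271, reject H₀

Derivation:
H₀: p = 0.5, H₁: p ≠ 0.5
Standard error: SE = √(p₀(1-p₀)/n) = √(0.5×0.5/124) = 0.044901
z-statistic: z = (p̂ - p₀)/SE = (0.6 - 0.5)/0.044901 = 2.2271
Critical value: z_0.025 = ±1.960
p-value = 0.0259
Decision: reject H₀ at α = 0.05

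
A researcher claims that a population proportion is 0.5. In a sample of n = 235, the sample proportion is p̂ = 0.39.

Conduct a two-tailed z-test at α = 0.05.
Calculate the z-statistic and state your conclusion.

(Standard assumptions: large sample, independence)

H₀: p = 0.5, H₁: p ≠ 0.5
Standard error: SE = √(p₀(1-p₀)/n) = √(0.5×0.5/235) = 0.032616
z-statistic: z = (p̂ - p₀)/SE = (0.39 - 0.5)/0.032616 = -3.3726
Critical value: z_0.025 = ±1.960
p-value = 0.0007
Decision: reject H₀ at α = 0.05

Answer: z = -3.3726, reject H₀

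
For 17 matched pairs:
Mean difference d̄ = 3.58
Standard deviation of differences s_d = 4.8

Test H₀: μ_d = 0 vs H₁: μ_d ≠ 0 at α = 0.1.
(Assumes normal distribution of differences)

Answer: t = 3.0751, reject H₀

Derivation:
df = n - 1 = 16
SE = s_d/√n = 4.8/√17 = 1.1642
t = d̄/SE = 3.58/1.1642 = 3.0751
Critical value: t_{0.05,16} = ±1.746
p-value ≈ 0.0072
Decision: reject H₀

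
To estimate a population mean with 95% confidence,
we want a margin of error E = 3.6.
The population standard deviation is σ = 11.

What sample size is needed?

Answer: n = 36

Derivation:
z_0.025 = 1.960
n = (z×σ/E)² = (1.960×11/3.6)²
n = 35.8668
Round up: n = 36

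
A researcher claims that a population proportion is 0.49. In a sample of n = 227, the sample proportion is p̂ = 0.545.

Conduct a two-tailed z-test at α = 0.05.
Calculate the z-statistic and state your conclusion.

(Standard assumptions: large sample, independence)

Answer: z = 1.6576, fail to reject H₀

Derivation:
H₀: p = 0.49, H₁: p ≠ 0.49
Standard error: SE = √(p₀(1-p₀)/n) = √(0.49×0.51/227) = 0.033180
z-statistic: z = (p̂ - p₀)/SE = (0.545 - 0.49)/0.033180 = 1.6576
Critical value: z_0.025 = ±1.960
p-value = 0.0974
Decision: fail to reject H₀ at α = 0.05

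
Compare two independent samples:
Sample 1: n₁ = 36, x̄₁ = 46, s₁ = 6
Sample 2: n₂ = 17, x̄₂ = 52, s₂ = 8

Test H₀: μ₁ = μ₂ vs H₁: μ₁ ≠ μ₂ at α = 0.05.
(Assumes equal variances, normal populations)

Pooled variance: s²_p = [35×6² + 16×8²]/(51) = 44.7843
s_p = 6.6921
SE = s_p×√(1/n₁ + 1/n₂) = 6.6921×√(1/36 + 1/17) = 1.9694
t = (x̄₁ - x̄₂)/SE = (46 - 52)/1.9694 = -3.0466
df = 51, t-critical = ±2.008
Decision: reject H₀

Answer: t = -3.0466, reject H₀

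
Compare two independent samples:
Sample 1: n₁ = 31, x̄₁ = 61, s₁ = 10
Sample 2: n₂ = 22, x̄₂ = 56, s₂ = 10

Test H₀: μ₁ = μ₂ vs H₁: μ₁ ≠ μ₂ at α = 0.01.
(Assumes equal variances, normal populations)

Answer: t = 1.7936, fail to reject H₀

Derivation:
Pooled variance: s²_p = [30×10² + 21×10²]/(51) = 100.0000
s_p = 10.0000
SE = s_p×√(1/n₁ + 1/n₂) = 10.0000×√(1/31 + 1/22) = 2.7877
t = (x̄₁ - x̄₂)/SE = (61 - 56)/2.7877 = 1.7936
df = 51, t-critical = ±2.676
Decision: fail to reject H₀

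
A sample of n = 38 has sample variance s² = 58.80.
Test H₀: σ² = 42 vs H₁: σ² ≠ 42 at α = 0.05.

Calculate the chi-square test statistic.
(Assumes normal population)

df = n - 1 = 37
χ² = (n-1)s²/σ₀² = 37×58.80/42 = 51.8000
Critical values: χ²_{0.975,37} = 22.106, χ²_{0.025,37} = 55.668
Rejection region: χ² < 22.106 or χ² > 55.668
Decision: fail to reject H₀

Answer: χ² = 51.8000, fail to reject H₀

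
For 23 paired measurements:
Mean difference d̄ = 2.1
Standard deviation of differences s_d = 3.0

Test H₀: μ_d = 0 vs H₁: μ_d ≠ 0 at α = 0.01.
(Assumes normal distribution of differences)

Answer: t = 3.3573, reject H₀

Derivation:
df = n - 1 = 22
SE = s_d/√n = 3.0/√23 = 0.6255
t = d̄/SE = 2.1/0.6255 = 3.3573
Critical value: t_{0.005,22} = ±2.819
p-value ≈ 0.0028
Decision: reject H₀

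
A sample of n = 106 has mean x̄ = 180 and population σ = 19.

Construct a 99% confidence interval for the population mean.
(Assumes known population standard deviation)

Answer: (175.2462, 184.7538)

Derivation:
Confidence level: 99%, α = 0.01
z_0.005 = 2.576
SE = σ/√n = 19/√106 = 1.8454
Margin of error = 2.576 × 1.8454 = 4.7538
CI: x̄ ± margin = 180 ± 4.7538
CI: (175.2462, 184.7538)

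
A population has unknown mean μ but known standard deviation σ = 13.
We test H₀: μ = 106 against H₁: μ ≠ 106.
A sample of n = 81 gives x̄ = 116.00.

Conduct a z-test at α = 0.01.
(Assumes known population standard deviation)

Answer: z = 6.9233, reject H₀

Derivation:
Standard error: SE = σ/√n = 13/√81 = 1.4444
z-statistic: z = (x̄ - μ₀)/SE = (116.00 - 106)/1.4444 = 6.9233
Critical value: ±2.576
p-value < 0.0001
Decision: reject H₀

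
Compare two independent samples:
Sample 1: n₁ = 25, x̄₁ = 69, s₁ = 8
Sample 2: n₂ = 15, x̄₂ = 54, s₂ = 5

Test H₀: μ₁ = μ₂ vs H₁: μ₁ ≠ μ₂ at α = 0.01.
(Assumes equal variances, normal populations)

Pooled variance: s²_p = [24×8² + 14×5²]/(38) = 49.6316
s_p = 7.0450
SE = s_p×√(1/n₁ + 1/n₂) = 7.0450×√(1/25 + 1/15) = 2.3009
t = (x̄₁ - x̄₂)/SE = (69 - 54)/2.3009 = 6.5192
df = 38, t-critical = ±2.712
Decision: reject H₀

Answer: t = 6.5192, reject H₀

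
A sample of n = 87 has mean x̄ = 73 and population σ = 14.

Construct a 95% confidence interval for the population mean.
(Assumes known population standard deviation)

Answer: (70.0580, 75.9420)

Derivation:
Confidence level: 95%, α = 0.05
z_0.025 = 1.960
SE = σ/√n = 14/√87 = 1.5010
Margin of error = 1.960 × 1.5010 = 2.9420
CI: x̄ ± margin = 73 ± 2.9420
CI: (70.0580, 75.9420)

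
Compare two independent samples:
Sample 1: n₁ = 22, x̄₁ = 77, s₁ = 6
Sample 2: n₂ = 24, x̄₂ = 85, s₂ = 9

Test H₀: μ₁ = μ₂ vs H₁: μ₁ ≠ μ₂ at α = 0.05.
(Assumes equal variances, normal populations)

Answer: t = -3.5131, reject H₀

Derivation:
Pooled variance: s²_p = [21×6² + 23×9²]/(44) = 59.5227
s_p = 7.7151
SE = s_p×√(1/n₁ + 1/n₂) = 7.7151×√(1/22 + 1/24) = 2.2772
t = (x̄₁ - x̄₂)/SE = (77 - 85)/2.2772 = -3.5131
df = 44, t-critical = ±2.015
Decision: reject H₀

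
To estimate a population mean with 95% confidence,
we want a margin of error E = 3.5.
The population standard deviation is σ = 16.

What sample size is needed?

Answer: n = 81

Derivation:
z_0.025 = 1.960
n = (z×σ/E)² = (1.960×16/3.5)²
n = 80.2816
Round up: n = 81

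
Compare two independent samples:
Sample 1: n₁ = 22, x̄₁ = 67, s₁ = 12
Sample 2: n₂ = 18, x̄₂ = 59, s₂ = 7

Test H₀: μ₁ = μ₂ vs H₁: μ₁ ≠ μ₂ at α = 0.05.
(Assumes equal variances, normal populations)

Pooled variance: s²_p = [21×12² + 17×7²]/(38) = 101.5000
s_p = 10.0747
SE = s_p×√(1/n₁ + 1/n₂) = 10.0747×√(1/22 + 1/18) = 3.2019
t = (x̄₁ - x̄₂)/SE = (67 - 59)/3.2019 = 2.4985
df = 38, t-critical = ±2.024
Decision: reject H₀

Answer: t = 2.4985, reject H₀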